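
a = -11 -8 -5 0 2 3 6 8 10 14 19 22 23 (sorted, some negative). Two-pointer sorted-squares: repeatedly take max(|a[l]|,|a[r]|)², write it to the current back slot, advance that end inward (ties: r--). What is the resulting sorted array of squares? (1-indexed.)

[1,13] |-11|<=|23| out[13]=529 → r--
[1,12] |-11|<=|22| out[12]=484 → r--
[1,11] |-11|<=|19| out[11]=361 → r--
[1,10] |-11|<=|14| out[10]=196 → r--
[1,9] |-11|>|10| out[9]=121 → l++
[2,9] |-8|<=|10| out[8]=100 → r--
[2,8] |-8|<=|8| out[7]=64 → r--
[2,7] |-8|>|6| out[6]=64 → l++
[3,7] |-5|<=|6| out[5]=36 → r--
[3,6] |-5|>|3| out[4]=25 → l++
[4,6] |0|<=|3| out[3]=9 → r--
[4,5] |0|<=|2| out[2]=4 → r--
[4,4] |0|<=|0| out[1]=0 → r--

[0, 4, 9, 25, 36, 64, 64, 100, 121, 196, 361, 484, 529]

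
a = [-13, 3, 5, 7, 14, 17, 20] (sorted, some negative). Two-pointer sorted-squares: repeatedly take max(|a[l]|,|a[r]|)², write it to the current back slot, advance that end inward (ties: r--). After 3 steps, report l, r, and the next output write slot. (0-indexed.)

l=0, r=3, next write slot=3

l=0 r=6: |-13|<=|20| out[6]=400, r--
l=0 r=5: |-13|<=|17| out[5]=289, r--
l=0 r=4: |-13|<=|14| out[4]=196, r--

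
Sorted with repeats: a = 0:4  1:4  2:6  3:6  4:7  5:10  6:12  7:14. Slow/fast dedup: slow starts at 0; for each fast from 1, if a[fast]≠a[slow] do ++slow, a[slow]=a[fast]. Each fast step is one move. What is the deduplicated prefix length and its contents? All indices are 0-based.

slow=0 fast=1: a[fast]=4=a[slow] dup, fast++
slow=0 fast=2: a[fast]=6≠a[slow]=4 write a[1]=6, slow++,fast++
slow=1 fast=3: a[fast]=6=a[slow] dup, fast++
slow=1 fast=4: a[fast]=7≠a[slow]=6 write a[2]=7, slow++,fast++
slow=2 fast=5: a[fast]=10≠a[slow]=7 write a[3]=10, slow++,fast++
slow=3 fast=6: a[fast]=12≠a[slow]=10 write a[4]=12, slow++,fast++
slow=4 fast=7: a[fast]=14≠a[slow]=12 write a[5]=14, slow++,fast++

length 6; prefix = [4, 6, 7, 10, 12, 14]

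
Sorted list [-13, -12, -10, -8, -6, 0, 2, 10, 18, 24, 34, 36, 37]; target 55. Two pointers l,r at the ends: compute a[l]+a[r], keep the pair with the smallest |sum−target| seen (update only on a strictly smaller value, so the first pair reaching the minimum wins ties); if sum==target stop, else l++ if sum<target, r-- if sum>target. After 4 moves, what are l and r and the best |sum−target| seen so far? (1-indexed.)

l=5, r=13, best |Δ|=26

[1,13] -13+37=24 d=31 * → l++
[2,13] -12+37=25 d=30 * → l++
[3,13] -10+37=27 d=28 * → l++
[4,13] -8+37=29 d=26 * → l++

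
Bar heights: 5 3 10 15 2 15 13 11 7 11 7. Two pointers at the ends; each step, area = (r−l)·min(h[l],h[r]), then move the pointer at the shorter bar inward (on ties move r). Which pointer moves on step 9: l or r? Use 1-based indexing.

[1,11] min(5,7)*10=50 best=50 * → l++
[2,11] min(3,7)*9=27 best=50 → l++
[3,11] min(10,7)*8=56 best=56 * → r--
[3,10] min(10,11)*7=70 best=70 * → l++
[4,10] min(15,11)*6=66 best=70 → r--
[4,9] min(15,7)*5=35 best=70 → r--
[4,8] min(15,11)*4=44 best=70 → r--
[4,7] min(15,13)*3=39 best=70 → r--
[4,6] min(15,15)*2=30 best=70 → r--

r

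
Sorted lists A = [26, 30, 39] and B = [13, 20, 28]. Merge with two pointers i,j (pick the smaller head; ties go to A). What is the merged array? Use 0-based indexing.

[13, 20, 26, 28, 30, 39]

[i=0,j=0] A[i]=26>B[j]=13 take 13 → j++
[i=0,j=1] A[i]=26>B[j]=20 take 20 → j++
[i=0,j=2] A[i]=26<=B[j]=28 take 26 → i++
[i=1,j=2] A[i]=30>B[j]=28 take 28 → j++
[i=1,j=3] B done, take A[i]=30 → i++
[i=2,j=3] B done, take A[i]=39 → i++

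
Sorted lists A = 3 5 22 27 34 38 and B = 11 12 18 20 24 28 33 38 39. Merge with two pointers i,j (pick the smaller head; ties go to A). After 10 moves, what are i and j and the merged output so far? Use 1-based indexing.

i=1 j=1: A[i]=3<=B[j]=11 take 3, i++
i=2 j=1: A[i]=5<=B[j]=11 take 5, i++
i=3 j=1: A[i]=22>B[j]=11 take 11, j++
i=3 j=2: A[i]=22>B[j]=12 take 12, j++
i=3 j=3: A[i]=22>B[j]=18 take 18, j++
i=3 j=4: A[i]=22>B[j]=20 take 20, j++
i=3 j=5: A[i]=22<=B[j]=24 take 22, i++
i=4 j=5: A[i]=27>B[j]=24 take 24, j++
i=4 j=6: A[i]=27<=B[j]=28 take 27, i++
i=5 j=6: A[i]=34>B[j]=28 take 28, j++

i=5, j=7, merged so far=[3, 5, 11, 12, 18, 20, 22, 24, 27, 28]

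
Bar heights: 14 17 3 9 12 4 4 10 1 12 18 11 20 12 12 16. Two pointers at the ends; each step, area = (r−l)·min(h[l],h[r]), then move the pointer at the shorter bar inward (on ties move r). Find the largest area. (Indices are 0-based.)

max area = 224

[0,15] min(14,16)*15=210 best=210 * → l++
[1,15] min(17,16)*14=224 best=224 * → r--
[1,14] min(17,12)*13=156 best=224 → r--
[1,13] min(17,12)*12=144 best=224 → r--
[1,12] min(17,20)*11=187 best=224 → l++
[2,12] min(3,20)*10=30 best=224 → l++
[3,12] min(9,20)*9=81 best=224 → l++
[4,12] min(12,20)*8=96 best=224 → l++
[5,12] min(4,20)*7=28 best=224 → l++
[6,12] min(4,20)*6=24 best=224 → l++
[7,12] min(10,20)*5=50 best=224 → l++
[8,12] min(1,20)*4=4 best=224 → l++
[9,12] min(12,20)*3=36 best=224 → l++
[10,12] min(18,20)*2=36 best=224 → l++
[11,12] min(11,20)*1=11 best=224 → l++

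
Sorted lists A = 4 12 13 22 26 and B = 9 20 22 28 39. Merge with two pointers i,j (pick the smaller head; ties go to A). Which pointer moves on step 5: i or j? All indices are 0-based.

j

i=0 j=0: A[i]=4<=B[j]=9 take 4, i++
i=1 j=0: A[i]=12>B[j]=9 take 9, j++
i=1 j=1: A[i]=12<=B[j]=20 take 12, i++
i=2 j=1: A[i]=13<=B[j]=20 take 13, i++
i=3 j=1: A[i]=22>B[j]=20 take 20, j++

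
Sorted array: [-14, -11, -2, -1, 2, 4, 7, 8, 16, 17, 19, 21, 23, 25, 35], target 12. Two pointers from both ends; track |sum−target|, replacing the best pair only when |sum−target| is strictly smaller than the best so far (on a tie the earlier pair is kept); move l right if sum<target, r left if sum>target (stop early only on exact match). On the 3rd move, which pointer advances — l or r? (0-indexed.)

r

l=0 r=14: -14+35=21 d=9 *, r--
l=0 r=13: -14+25=11 d=1 *, l++
l=1 r=13: -11+25=14 d=2, r--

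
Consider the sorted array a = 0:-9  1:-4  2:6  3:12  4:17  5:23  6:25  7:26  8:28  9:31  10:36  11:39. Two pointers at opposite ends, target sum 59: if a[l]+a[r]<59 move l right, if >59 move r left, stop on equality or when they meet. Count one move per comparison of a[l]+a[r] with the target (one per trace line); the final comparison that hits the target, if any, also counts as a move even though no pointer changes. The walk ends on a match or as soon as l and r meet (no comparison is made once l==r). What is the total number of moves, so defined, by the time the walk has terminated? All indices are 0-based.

[0,11] -9+39=30 <59 → l++
[1,11] -4+39=35 <59 → l++
[2,11] 6+39=45 <59 → l++
[3,11] 12+39=51 <59 → l++
[4,11] 17+39=56 <59 → l++
[5,11] 23+39=62 >59 → r--
[5,10] 23+36=59 → found

7 moves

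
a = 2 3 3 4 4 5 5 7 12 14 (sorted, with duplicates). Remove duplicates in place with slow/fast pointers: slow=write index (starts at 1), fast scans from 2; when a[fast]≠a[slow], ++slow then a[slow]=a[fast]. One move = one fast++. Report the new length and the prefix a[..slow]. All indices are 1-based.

slow=1 fast=2: a[fast]=3≠a[slow]=2 write a[2]=3, slow++,fast++
slow=2 fast=3: a[fast]=3=a[slow] dup, fast++
slow=2 fast=4: a[fast]=4≠a[slow]=3 write a[3]=4, slow++,fast++
slow=3 fast=5: a[fast]=4=a[slow] dup, fast++
slow=3 fast=6: a[fast]=5≠a[slow]=4 write a[4]=5, slow++,fast++
slow=4 fast=7: a[fast]=5=a[slow] dup, fast++
slow=4 fast=8: a[fast]=7≠a[slow]=5 write a[5]=7, slow++,fast++
slow=5 fast=9: a[fast]=12≠a[slow]=7 write a[6]=12, slow++,fast++
slow=6 fast=10: a[fast]=14≠a[slow]=12 write a[7]=14, slow++,fast++

length 7; prefix = [2, 3, 4, 5, 7, 12, 14]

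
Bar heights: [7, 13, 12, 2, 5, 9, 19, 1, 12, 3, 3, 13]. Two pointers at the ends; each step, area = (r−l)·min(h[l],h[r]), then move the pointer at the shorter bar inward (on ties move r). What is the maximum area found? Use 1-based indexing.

l=1 r=12: min(7,13)*11=77 best=77 *, l++
l=2 r=12: min(13,13)*10=130 best=130 *, r--
l=2 r=11: min(13,3)*9=27 best=130, r--
l=2 r=10: min(13,3)*8=24 best=130, r--
l=2 r=9: min(13,12)*7=84 best=130, r--
l=2 r=8: min(13,1)*6=6 best=130, r--
l=2 r=7: min(13,19)*5=65 best=130, l++
l=3 r=7: min(12,19)*4=48 best=130, l++
l=4 r=7: min(2,19)*3=6 best=130, l++
l=5 r=7: min(5,19)*2=10 best=130, l++
l=6 r=7: min(9,19)*1=9 best=130, l++

max area = 130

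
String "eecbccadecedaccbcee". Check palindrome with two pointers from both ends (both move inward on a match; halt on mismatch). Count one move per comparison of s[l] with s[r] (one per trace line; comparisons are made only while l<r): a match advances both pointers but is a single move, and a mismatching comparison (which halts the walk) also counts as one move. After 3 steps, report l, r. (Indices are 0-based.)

l=0 r=18: 'e'=='e', l++,r--
l=1 r=17: 'e'=='e', l++,r--
l=2 r=16: 'c'=='c', l++,r--

l=3, r=15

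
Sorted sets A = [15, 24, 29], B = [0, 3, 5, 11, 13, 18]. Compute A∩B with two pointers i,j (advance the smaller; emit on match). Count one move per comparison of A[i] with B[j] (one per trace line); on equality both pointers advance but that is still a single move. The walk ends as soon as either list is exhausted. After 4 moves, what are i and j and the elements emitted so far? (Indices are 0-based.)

i=0 j=0: 15>0, j++
i=0 j=1: 15>3, j++
i=0 j=2: 15>5, j++
i=0 j=3: 15>11, j++

i=0, j=4, emitted=[]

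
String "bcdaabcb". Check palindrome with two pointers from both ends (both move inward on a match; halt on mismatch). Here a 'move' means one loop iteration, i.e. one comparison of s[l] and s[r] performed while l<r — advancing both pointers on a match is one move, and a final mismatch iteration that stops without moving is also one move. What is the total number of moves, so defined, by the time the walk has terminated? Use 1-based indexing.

[1,8] 'b'=='b' → l++,r--
[2,7] 'c'=='c' → l++,r--
[3,6] 'd'!='b' → stop

3 moves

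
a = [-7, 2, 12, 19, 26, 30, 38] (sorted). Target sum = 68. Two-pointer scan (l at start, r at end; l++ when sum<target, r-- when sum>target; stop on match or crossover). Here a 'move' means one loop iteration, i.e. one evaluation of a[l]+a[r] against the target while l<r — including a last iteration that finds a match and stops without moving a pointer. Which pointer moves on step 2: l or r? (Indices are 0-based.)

[0,6] -7+38=31 <68 → l++
[1,6] 2+38=40 <68 → l++

l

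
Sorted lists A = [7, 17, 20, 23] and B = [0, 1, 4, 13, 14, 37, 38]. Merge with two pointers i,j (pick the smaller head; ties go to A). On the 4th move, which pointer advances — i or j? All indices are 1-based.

i=1 j=1: A[i]=7>B[j]=0 take 0, j++
i=1 j=2: A[i]=7>B[j]=1 take 1, j++
i=1 j=3: A[i]=7>B[j]=4 take 4, j++
i=1 j=4: A[i]=7<=B[j]=13 take 7, i++

i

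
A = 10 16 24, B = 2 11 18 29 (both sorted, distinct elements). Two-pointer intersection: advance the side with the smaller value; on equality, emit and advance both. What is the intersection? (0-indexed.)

[i=0,j=0] 10>2 → j++
[i=0,j=1] 10<11 → i++
[i=1,j=1] 16>11 → j++
[i=1,j=2] 16<18 → i++
[i=2,j=2] 24>18 → j++
[i=2,j=3] 24<29 → i++

intersection = []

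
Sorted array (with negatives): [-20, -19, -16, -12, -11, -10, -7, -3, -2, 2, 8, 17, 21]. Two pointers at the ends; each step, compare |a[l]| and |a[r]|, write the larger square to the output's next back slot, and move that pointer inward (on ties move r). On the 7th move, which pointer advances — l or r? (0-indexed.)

l

[0,12] |-20|<=|21| out[12]=441 → r--
[0,11] |-20|>|17| out[11]=400 → l++
[1,11] |-19|>|17| out[10]=361 → l++
[2,11] |-16|<=|17| out[9]=289 → r--
[2,10] |-16|>|8| out[8]=256 → l++
[3,10] |-12|>|8| out[7]=144 → l++
[4,10] |-11|>|8| out[6]=121 → l++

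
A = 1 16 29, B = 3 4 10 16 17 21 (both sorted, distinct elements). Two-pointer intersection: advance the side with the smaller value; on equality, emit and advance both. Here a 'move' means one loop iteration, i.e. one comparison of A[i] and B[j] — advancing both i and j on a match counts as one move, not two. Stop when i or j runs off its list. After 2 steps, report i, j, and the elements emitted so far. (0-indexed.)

i=1, j=1, emitted=[]

[i=0,j=0] 1<3 → i++
[i=1,j=0] 16>3 → j++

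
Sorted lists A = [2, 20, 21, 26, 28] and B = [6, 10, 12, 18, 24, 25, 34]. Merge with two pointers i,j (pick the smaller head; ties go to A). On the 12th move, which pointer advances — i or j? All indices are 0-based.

j

[i=0,j=0] A[i]=2<=B[j]=6 take 2 → i++
[i=1,j=0] A[i]=20>B[j]=6 take 6 → j++
[i=1,j=1] A[i]=20>B[j]=10 take 10 → j++
[i=1,j=2] A[i]=20>B[j]=12 take 12 → j++
[i=1,j=3] A[i]=20>B[j]=18 take 18 → j++
[i=1,j=4] A[i]=20<=B[j]=24 take 20 → i++
[i=2,j=4] A[i]=21<=B[j]=24 take 21 → i++
[i=3,j=4] A[i]=26>B[j]=24 take 24 → j++
[i=3,j=5] A[i]=26>B[j]=25 take 25 → j++
[i=3,j=6] A[i]=26<=B[j]=34 take 26 → i++
[i=4,j=6] A[i]=28<=B[j]=34 take 28 → i++
[i=5,j=6] A done, take B[j]=34 → j++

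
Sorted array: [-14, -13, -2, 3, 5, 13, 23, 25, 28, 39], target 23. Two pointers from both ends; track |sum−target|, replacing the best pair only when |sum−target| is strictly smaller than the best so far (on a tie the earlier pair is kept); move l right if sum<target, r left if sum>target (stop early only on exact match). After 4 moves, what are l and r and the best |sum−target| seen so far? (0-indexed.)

[0,9] -14+39=25 d=2 * → r--
[0,8] -14+28=14 d=9 → l++
[1,8] -13+28=15 d=8 → l++
[2,8] -2+28=26 d=3 → r--

l=2, r=7, best |Δ|=2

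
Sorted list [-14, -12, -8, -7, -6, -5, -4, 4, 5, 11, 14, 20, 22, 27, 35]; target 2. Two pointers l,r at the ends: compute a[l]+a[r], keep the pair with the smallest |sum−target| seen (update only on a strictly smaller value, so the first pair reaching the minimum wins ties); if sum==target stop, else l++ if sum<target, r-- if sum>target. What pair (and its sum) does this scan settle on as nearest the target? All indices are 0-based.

pair (-12, 14) with sum 2 (|Δ|=0)

l=0 r=14: -14+35=21 d=19 *, r--
l=0 r=13: -14+27=13 d=11 *, r--
l=0 r=12: -14+22=8 d=6 *, r--
l=0 r=11: -14+20=6 d=4 *, r--
l=0 r=10: -14+14=0 d=2 *, l++
l=1 r=10: -12+14=2 d=0 *, stop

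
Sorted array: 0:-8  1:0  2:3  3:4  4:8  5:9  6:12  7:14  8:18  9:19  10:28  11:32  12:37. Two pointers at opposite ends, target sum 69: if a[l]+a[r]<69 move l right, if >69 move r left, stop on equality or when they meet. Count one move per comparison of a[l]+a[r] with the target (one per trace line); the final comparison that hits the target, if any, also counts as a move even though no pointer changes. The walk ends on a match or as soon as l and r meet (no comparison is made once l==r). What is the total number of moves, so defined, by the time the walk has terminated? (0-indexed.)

[0,12] -8+37=29 <69 → l++
[1,12] 0+37=37 <69 → l++
[2,12] 3+37=40 <69 → l++
[3,12] 4+37=41 <69 → l++
[4,12] 8+37=45 <69 → l++
[5,12] 9+37=46 <69 → l++
[6,12] 12+37=49 <69 → l++
[7,12] 14+37=51 <69 → l++
[8,12] 18+37=55 <69 → l++
[9,12] 19+37=56 <69 → l++
[10,12] 28+37=65 <69 → l++
[11,12] 32+37=69 → found

12 moves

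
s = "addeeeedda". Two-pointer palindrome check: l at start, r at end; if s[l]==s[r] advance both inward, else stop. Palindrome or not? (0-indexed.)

palindrome

l=0 r=9: 'a'=='a', l++,r--
l=1 r=8: 'd'=='d', l++,r--
l=2 r=7: 'd'=='d', l++,r--
l=3 r=6: 'e'=='e', l++,r--
l=4 r=5: 'e'=='e', l++,r--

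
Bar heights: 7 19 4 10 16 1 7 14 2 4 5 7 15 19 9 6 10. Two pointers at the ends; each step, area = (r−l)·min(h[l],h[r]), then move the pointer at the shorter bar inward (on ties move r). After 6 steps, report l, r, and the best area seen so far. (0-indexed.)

[0,16] min(7,10)*16=112 best=112 * → l++
[1,16] min(19,10)*15=150 best=150 * → r--
[1,15] min(19,6)*14=84 best=150 → r--
[1,14] min(19,9)*13=117 best=150 → r--
[1,13] min(19,19)*12=228 best=228 * → r--
[1,12] min(19,15)*11=165 best=228 → r--

l=1, r=11, best area=228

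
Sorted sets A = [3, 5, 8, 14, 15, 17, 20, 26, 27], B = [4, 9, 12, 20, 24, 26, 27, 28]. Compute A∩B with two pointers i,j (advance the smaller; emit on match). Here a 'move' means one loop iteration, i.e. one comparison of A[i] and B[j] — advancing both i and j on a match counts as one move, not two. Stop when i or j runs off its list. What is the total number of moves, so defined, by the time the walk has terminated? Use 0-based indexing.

13 moves

[i=0,j=0] 3<4 → i++
[i=1,j=0] 5>4 → j++
[i=1,j=1] 5<9 → i++
[i=2,j=1] 8<9 → i++
[i=3,j=1] 14>9 → j++
[i=3,j=2] 14>12 → j++
[i=3,j=3] 14<20 → i++
[i=4,j=3] 15<20 → i++
[i=5,j=3] 17<20 → i++
[i=6,j=3] 20==20 emit → i++,j++
[i=7,j=4] 26>24 → j++
[i=7,j=5] 26==26 emit → i++,j++
[i=8,j=6] 27==27 emit → i++,j++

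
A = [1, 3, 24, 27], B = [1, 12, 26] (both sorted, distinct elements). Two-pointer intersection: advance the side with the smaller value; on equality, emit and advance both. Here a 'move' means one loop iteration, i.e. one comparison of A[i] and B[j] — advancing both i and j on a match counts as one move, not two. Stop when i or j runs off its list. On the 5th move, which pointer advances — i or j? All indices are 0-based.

j

i=0 j=0: 1==1 emit, i++,j++
i=1 j=1: 3<12, i++
i=2 j=1: 24>12, j++
i=2 j=2: 24<26, i++
i=3 j=2: 27>26, j++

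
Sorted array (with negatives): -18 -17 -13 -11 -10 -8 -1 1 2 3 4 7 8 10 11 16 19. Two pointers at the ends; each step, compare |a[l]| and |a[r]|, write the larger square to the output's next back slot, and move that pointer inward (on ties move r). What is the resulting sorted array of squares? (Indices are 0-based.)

l=0 r=16: |-18|<=|19| out[16]=361, r--
l=0 r=15: |-18|>|16| out[15]=324, l++
l=1 r=15: |-17|>|16| out[14]=289, l++
l=2 r=15: |-13|<=|16| out[13]=256, r--
l=2 r=14: |-13|>|11| out[12]=169, l++
l=3 r=14: |-11|<=|11| out[11]=121, r--
l=3 r=13: |-11|>|10| out[10]=121, l++
l=4 r=13: |-10|<=|10| out[9]=100, r--
l=4 r=12: |-10|>|8| out[8]=100, l++
l=5 r=12: |-8|<=|8| out[7]=64, r--
l=5 r=11: |-8|>|7| out[6]=64, l++
l=6 r=11: |-1|<=|7| out[5]=49, r--
l=6 r=10: |-1|<=|4| out[4]=16, r--
l=6 r=9: |-1|<=|3| out[3]=9, r--
l=6 r=8: |-1|<=|2| out[2]=4, r--
l=6 r=7: |-1|<=|1| out[1]=1, r--
l=6 r=6: |-1|<=|-1| out[0]=1, r--

[1, 1, 4, 9, 16, 49, 64, 64, 100, 100, 121, 121, 169, 256, 289, 324, 361]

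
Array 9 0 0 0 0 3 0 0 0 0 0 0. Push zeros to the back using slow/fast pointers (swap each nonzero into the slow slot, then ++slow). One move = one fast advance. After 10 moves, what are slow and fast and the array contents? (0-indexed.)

slow=2, fast=10, a=[9, 3, 0, 0, 0, 0, 0, 0, 0, 0, 0, 0]

slow=0 fast=0: a[fast]=9≠0 swap→a[0]=9, slow++,fast++
slow=1 fast=1: a[fast]=0, fast++
slow=1 fast=2: a[fast]=0, fast++
slow=1 fast=3: a[fast]=0, fast++
slow=1 fast=4: a[fast]=0, fast++
slow=1 fast=5: a[fast]=3≠0 swap→a[1]=3, slow++,fast++
slow=2 fast=6: a[fast]=0, fast++
slow=2 fast=7: a[fast]=0, fast++
slow=2 fast=8: a[fast]=0, fast++
slow=2 fast=9: a[fast]=0, fast++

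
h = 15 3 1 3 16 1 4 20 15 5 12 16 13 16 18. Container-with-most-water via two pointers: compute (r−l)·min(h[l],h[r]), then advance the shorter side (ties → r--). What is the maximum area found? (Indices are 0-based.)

max area = 210

[0,14] min(15,18)*14=210 best=210 * → l++
[1,14] min(3,18)*13=39 best=210 → l++
[2,14] min(1,18)*12=12 best=210 → l++
[3,14] min(3,18)*11=33 best=210 → l++
[4,14] min(16,18)*10=160 best=210 → l++
[5,14] min(1,18)*9=9 best=210 → l++
[6,14] min(4,18)*8=32 best=210 → l++
[7,14] min(20,18)*7=126 best=210 → r--
[7,13] min(20,16)*6=96 best=210 → r--
[7,12] min(20,13)*5=65 best=210 → r--
[7,11] min(20,16)*4=64 best=210 → r--
[7,10] min(20,12)*3=36 best=210 → r--
[7,9] min(20,5)*2=10 best=210 → r--
[7,8] min(20,15)*1=15 best=210 → r--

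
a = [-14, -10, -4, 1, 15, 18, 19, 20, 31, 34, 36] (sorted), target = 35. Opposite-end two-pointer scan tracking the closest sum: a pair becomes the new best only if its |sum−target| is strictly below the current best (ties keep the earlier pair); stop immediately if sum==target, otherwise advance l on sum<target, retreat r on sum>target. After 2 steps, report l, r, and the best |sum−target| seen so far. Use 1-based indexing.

l=3, r=11, best |Δ|=9

[1,11] -14+36=22 d=13 * → l++
[2,11] -10+36=26 d=9 * → l++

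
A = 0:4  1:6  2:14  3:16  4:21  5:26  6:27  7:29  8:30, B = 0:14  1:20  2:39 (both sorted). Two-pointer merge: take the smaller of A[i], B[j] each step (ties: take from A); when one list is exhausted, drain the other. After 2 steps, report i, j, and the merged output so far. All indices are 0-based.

i=0 j=0: A[i]=4<=B[j]=14 take 4, i++
i=1 j=0: A[i]=6<=B[j]=14 take 6, i++

i=2, j=0, merged so far=[4, 6]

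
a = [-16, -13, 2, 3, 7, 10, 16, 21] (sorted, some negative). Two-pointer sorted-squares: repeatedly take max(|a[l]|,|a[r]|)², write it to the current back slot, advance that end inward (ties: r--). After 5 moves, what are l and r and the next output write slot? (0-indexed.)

l=0 r=7: |-16|<=|21| out[7]=441, r--
l=0 r=6: |-16|<=|16| out[6]=256, r--
l=0 r=5: |-16|>|10| out[5]=256, l++
l=1 r=5: |-13|>|10| out[4]=169, l++
l=2 r=5: |2|<=|10| out[3]=100, r--

l=2, r=4, next write slot=2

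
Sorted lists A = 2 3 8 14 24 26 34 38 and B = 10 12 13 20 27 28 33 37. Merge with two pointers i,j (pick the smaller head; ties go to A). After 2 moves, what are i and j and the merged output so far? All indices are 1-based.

[i=1,j=1] A[i]=2<=B[j]=10 take 2 → i++
[i=2,j=1] A[i]=3<=B[j]=10 take 3 → i++

i=3, j=1, merged so far=[2, 3]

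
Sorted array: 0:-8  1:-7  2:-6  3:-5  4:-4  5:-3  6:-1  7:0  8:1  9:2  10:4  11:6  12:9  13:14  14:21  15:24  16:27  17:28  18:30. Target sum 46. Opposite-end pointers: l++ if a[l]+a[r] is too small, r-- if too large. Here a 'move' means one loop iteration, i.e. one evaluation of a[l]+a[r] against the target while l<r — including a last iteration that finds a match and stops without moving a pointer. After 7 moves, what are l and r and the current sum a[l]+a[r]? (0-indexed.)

l=0 r=18: -8+30=22 <46, l++
l=1 r=18: -7+30=23 <46, l++
l=2 r=18: -6+30=24 <46, l++
l=3 r=18: -5+30=25 <46, l++
l=4 r=18: -4+30=26 <46, l++
l=5 r=18: -3+30=27 <46, l++
l=6 r=18: -1+30=29 <46, l++

l=7, r=18, sum=30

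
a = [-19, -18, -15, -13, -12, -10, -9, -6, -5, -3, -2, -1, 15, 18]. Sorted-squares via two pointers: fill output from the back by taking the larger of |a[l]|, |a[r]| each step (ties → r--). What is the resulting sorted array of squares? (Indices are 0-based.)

l=0 r=13: |-19|>|18| out[13]=361, l++
l=1 r=13: |-18|<=|18| out[12]=324, r--
l=1 r=12: |-18|>|15| out[11]=324, l++
l=2 r=12: |-15|<=|15| out[10]=225, r--
l=2 r=11: |-15|>|-1| out[9]=225, l++
l=3 r=11: |-13|>|-1| out[8]=169, l++
l=4 r=11: |-12|>|-1| out[7]=144, l++
l=5 r=11: |-10|>|-1| out[6]=100, l++
l=6 r=11: |-9|>|-1| out[5]=81, l++
l=7 r=11: |-6|>|-1| out[4]=36, l++
l=8 r=11: |-5|>|-1| out[3]=25, l++
l=9 r=11: |-3|>|-1| out[2]=9, l++
l=10 r=11: |-2|>|-1| out[1]=4, l++
l=11 r=11: |-1|<=|-1| out[0]=1, r--

[1, 4, 9, 25, 36, 81, 100, 144, 169, 225, 225, 324, 324, 361]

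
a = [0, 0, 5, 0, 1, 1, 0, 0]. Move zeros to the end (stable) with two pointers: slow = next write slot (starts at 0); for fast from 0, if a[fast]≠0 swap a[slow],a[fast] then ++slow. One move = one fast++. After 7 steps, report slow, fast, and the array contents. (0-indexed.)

(s=0,f=0) a[fast]=0 → fast++
(s=0,f=1) a[fast]=0 → fast++
(s=0,f=2) a[fast]=5≠0 swap→a[0]=5 → slow++,fast++
(s=1,f=3) a[fast]=0 → fast++
(s=1,f=4) a[fast]=1≠0 swap→a[1]=1 → slow++,fast++
(s=2,f=5) a[fast]=1≠0 swap→a[2]=1 → slow++,fast++
(s=3,f=6) a[fast]=0 → fast++

slow=3, fast=7, a=[5, 1, 1, 0, 0, 0, 0, 0]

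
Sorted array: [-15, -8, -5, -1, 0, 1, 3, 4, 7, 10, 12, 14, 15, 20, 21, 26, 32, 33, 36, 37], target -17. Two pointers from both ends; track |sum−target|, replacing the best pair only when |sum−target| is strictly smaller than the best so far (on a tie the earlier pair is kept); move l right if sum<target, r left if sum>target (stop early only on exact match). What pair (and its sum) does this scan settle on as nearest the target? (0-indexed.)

l=0 r=19: -15+37=22 d=39 *, r--
l=0 r=18: -15+36=21 d=38 *, r--
l=0 r=17: -15+33=18 d=35 *, r--
l=0 r=16: -15+32=17 d=34 *, r--
l=0 r=15: -15+26=11 d=28 *, r--
l=0 r=14: -15+21=6 d=23 *, r--
l=0 r=13: -15+20=5 d=22 *, r--
l=0 r=12: -15+15=0 d=17 *, r--
l=0 r=11: -15+14=-1 d=16 *, r--
l=0 r=10: -15+12=-3 d=14 *, r--
l=0 r=9: -15+10=-5 d=12 *, r--
l=0 r=8: -15+7=-8 d=9 *, r--
l=0 r=7: -15+4=-11 d=6 *, r--
l=0 r=6: -15+3=-12 d=5 *, r--
l=0 r=5: -15+1=-14 d=3 *, r--
l=0 r=4: -15+0=-15 d=2 *, r--
l=0 r=3: -15+-1=-16 d=1 *, r--
l=0 r=2: -15+-5=-20 d=3, l++
l=1 r=2: -8+-5=-13 d=4, r--

pair (-15, -1) with sum -16 (|Δ|=1)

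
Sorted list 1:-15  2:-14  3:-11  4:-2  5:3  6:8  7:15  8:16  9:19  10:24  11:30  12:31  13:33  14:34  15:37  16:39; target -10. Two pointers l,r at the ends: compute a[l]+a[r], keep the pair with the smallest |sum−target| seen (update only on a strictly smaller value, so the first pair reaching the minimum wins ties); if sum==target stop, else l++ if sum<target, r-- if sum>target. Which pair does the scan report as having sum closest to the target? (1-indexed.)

l=1 r=16: -15+39=24 d=34 *, r--
l=1 r=15: -15+37=22 d=32 *, r--
l=1 r=14: -15+34=19 d=29 *, r--
l=1 r=13: -15+33=18 d=28 *, r--
l=1 r=12: -15+31=16 d=26 *, r--
l=1 r=11: -15+30=15 d=25 *, r--
l=1 r=10: -15+24=9 d=19 *, r--
l=1 r=9: -15+19=4 d=14 *, r--
l=1 r=8: -15+16=1 d=11 *, r--
l=1 r=7: -15+15=0 d=10 *, r--
l=1 r=6: -15+8=-7 d=3 *, r--
l=1 r=5: -15+3=-12 d=2 *, l++
l=2 r=5: -14+3=-11 d=1 *, l++
l=3 r=5: -11+3=-8 d=2, r--
l=3 r=4: -11+-2=-13 d=3, l++

pair (-14, 3) with sum -11 (|Δ|=1)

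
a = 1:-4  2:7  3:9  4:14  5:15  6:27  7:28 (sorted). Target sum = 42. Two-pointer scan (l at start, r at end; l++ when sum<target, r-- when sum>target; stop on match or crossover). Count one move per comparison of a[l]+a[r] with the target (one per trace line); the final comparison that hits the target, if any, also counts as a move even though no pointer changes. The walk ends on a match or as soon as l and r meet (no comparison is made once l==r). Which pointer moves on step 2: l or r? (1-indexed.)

[1,7] -4+28=24 <42 → l++
[2,7] 7+28=35 <42 → l++

l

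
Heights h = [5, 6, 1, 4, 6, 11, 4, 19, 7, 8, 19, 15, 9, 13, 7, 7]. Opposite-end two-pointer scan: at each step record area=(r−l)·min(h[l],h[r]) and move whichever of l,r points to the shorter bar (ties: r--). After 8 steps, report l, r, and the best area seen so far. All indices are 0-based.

[0,15] min(5,7)*15=75 best=75 * → l++
[1,15] min(6,7)*14=84 best=84 * → l++
[2,15] min(1,7)*13=13 best=84 → l++
[3,15] min(4,7)*12=48 best=84 → l++
[4,15] min(6,7)*11=66 best=84 → l++
[5,15] min(11,7)*10=70 best=84 → r--
[5,14] min(11,7)*9=63 best=84 → r--
[5,13] min(11,13)*8=88 best=88 * → l++

l=6, r=13, best area=88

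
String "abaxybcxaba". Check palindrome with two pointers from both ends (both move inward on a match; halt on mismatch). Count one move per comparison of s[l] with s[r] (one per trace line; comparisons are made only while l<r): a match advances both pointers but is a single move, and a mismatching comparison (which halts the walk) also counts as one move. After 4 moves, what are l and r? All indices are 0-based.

l=4, r=6

[0,10] 'a'=='a' → l++,r--
[1,9] 'b'=='b' → l++,r--
[2,8] 'a'=='a' → l++,r--
[3,7] 'x'=='x' → l++,r--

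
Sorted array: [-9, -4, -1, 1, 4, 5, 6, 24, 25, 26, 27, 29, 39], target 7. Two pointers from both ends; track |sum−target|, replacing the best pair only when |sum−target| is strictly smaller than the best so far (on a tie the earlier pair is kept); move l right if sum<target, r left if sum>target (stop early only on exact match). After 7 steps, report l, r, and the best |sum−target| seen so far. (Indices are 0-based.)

l=1, r=6, best |Δ|=8

l=0 r=12: -9+39=30 d=23 *, r--
l=0 r=11: -9+29=20 d=13 *, r--
l=0 r=10: -9+27=18 d=11 *, r--
l=0 r=9: -9+26=17 d=10 *, r--
l=0 r=8: -9+25=16 d=9 *, r--
l=0 r=7: -9+24=15 d=8 *, r--
l=0 r=6: -9+6=-3 d=10, l++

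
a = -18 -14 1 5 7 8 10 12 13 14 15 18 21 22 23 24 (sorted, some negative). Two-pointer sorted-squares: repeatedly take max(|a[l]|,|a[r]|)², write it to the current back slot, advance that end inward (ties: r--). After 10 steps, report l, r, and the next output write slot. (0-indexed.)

l=2, r=7, next write slot=5

l=0 r=15: |-18|<=|24| out[15]=576, r--
l=0 r=14: |-18|<=|23| out[14]=529, r--
l=0 r=13: |-18|<=|22| out[13]=484, r--
l=0 r=12: |-18|<=|21| out[12]=441, r--
l=0 r=11: |-18|<=|18| out[11]=324, r--
l=0 r=10: |-18|>|15| out[10]=324, l++
l=1 r=10: |-14|<=|15| out[9]=225, r--
l=1 r=9: |-14|<=|14| out[8]=196, r--
l=1 r=8: |-14|>|13| out[7]=196, l++
l=2 r=8: |1|<=|13| out[6]=169, r--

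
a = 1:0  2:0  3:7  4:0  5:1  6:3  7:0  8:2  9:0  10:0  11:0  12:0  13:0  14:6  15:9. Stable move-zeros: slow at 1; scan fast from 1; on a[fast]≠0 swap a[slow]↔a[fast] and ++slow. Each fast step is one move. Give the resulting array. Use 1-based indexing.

(s=1,f=1) a[fast]=0 → fast++
(s=1,f=2) a[fast]=0 → fast++
(s=1,f=3) a[fast]=7≠0 swap→a[1]=7 → slow++,fast++
(s=2,f=4) a[fast]=0 → fast++
(s=2,f=5) a[fast]=1≠0 swap→a[2]=1 → slow++,fast++
(s=3,f=6) a[fast]=3≠0 swap→a[3]=3 → slow++,fast++
(s=4,f=7) a[fast]=0 → fast++
(s=4,f=8) a[fast]=2≠0 swap→a[4]=2 → slow++,fast++
(s=5,f=9) a[fast]=0 → fast++
(s=5,f=10) a[fast]=0 → fast++
(s=5,f=11) a[fast]=0 → fast++
(s=5,f=12) a[fast]=0 → fast++
(s=5,f=13) a[fast]=0 → fast++
(s=5,f=14) a[fast]=6≠0 swap→a[5]=6 → slow++,fast++
(s=6,f=15) a[fast]=9≠0 swap→a[6]=9 → slow++,fast++

[7, 1, 3, 2, 6, 9, 0, 0, 0, 0, 0, 0, 0, 0, 0]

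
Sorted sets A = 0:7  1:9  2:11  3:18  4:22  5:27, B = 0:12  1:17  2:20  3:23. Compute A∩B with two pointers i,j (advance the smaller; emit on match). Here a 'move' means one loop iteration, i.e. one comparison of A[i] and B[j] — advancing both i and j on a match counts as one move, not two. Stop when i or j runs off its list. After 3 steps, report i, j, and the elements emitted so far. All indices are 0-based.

i=3, j=0, emitted=[]

[i=0,j=0] 7<12 → i++
[i=1,j=0] 9<12 → i++
[i=2,j=0] 11<12 → i++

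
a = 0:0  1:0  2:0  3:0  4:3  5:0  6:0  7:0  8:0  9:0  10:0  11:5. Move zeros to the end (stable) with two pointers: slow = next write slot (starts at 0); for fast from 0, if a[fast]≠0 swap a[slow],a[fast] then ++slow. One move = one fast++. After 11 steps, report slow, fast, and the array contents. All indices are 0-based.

(s=0,f=0) a[fast]=0 → fast++
(s=0,f=1) a[fast]=0 → fast++
(s=0,f=2) a[fast]=0 → fast++
(s=0,f=3) a[fast]=0 → fast++
(s=0,f=4) a[fast]=3≠0 swap→a[0]=3 → slow++,fast++
(s=1,f=5) a[fast]=0 → fast++
(s=1,f=6) a[fast]=0 → fast++
(s=1,f=7) a[fast]=0 → fast++
(s=1,f=8) a[fast]=0 → fast++
(s=1,f=9) a[fast]=0 → fast++
(s=1,f=10) a[fast]=0 → fast++

slow=1, fast=11, a=[3, 0, 0, 0, 0, 0, 0, 0, 0, 0, 0, 5]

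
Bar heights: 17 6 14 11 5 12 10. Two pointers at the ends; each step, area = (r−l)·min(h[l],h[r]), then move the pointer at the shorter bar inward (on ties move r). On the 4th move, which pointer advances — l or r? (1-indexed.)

r

l=1 r=7: min(17,10)*6=60 best=60 *, r--
l=1 r=6: min(17,12)*5=60 best=60, r--
l=1 r=5: min(17,5)*4=20 best=60, r--
l=1 r=4: min(17,11)*3=33 best=60, r--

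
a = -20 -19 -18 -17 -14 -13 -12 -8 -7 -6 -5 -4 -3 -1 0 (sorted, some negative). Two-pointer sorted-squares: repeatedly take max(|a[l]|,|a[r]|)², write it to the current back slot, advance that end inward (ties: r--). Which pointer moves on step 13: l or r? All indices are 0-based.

l=0 r=14: |-20|>|0| out[14]=400, l++
l=1 r=14: |-19|>|0| out[13]=361, l++
l=2 r=14: |-18|>|0| out[12]=324, l++
l=3 r=14: |-17|>|0| out[11]=289, l++
l=4 r=14: |-14|>|0| out[10]=196, l++
l=5 r=14: |-13|>|0| out[9]=169, l++
l=6 r=14: |-12|>|0| out[8]=144, l++
l=7 r=14: |-8|>|0| out[7]=64, l++
l=8 r=14: |-7|>|0| out[6]=49, l++
l=9 r=14: |-6|>|0| out[5]=36, l++
l=10 r=14: |-5|>|0| out[4]=25, l++
l=11 r=14: |-4|>|0| out[3]=16, l++
l=12 r=14: |-3|>|0| out[2]=9, l++

l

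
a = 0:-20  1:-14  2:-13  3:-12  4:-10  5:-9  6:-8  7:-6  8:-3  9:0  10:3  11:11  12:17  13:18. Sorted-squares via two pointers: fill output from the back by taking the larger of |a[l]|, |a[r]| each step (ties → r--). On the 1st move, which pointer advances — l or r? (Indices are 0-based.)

l

l=0 r=13: |-20|>|18| out[13]=400, l++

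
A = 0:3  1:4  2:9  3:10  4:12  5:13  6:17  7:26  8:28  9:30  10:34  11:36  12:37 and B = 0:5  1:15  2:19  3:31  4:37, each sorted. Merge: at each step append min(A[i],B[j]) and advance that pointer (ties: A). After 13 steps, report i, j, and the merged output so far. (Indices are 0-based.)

i=10, j=3, merged so far=[3, 4, 5, 9, 10, 12, 13, 15, 17, 19, 26, 28, 30]

i=0 j=0: A[i]=3<=B[j]=5 take 3, i++
i=1 j=0: A[i]=4<=B[j]=5 take 4, i++
i=2 j=0: A[i]=9>B[j]=5 take 5, j++
i=2 j=1: A[i]=9<=B[j]=15 take 9, i++
i=3 j=1: A[i]=10<=B[j]=15 take 10, i++
i=4 j=1: A[i]=12<=B[j]=15 take 12, i++
i=5 j=1: A[i]=13<=B[j]=15 take 13, i++
i=6 j=1: A[i]=17>B[j]=15 take 15, j++
i=6 j=2: A[i]=17<=B[j]=19 take 17, i++
i=7 j=2: A[i]=26>B[j]=19 take 19, j++
i=7 j=3: A[i]=26<=B[j]=31 take 26, i++
i=8 j=3: A[i]=28<=B[j]=31 take 28, i++
i=9 j=3: A[i]=30<=B[j]=31 take 30, i++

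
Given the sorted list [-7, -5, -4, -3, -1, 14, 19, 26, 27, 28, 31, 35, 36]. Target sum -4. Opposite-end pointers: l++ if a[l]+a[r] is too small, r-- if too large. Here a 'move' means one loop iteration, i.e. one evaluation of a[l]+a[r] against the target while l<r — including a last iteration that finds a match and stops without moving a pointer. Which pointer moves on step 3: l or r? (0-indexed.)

l=0 r=12: -7+36=29 >-4, r--
l=0 r=11: -7+35=28 >-4, r--
l=0 r=10: -7+31=24 >-4, r--

r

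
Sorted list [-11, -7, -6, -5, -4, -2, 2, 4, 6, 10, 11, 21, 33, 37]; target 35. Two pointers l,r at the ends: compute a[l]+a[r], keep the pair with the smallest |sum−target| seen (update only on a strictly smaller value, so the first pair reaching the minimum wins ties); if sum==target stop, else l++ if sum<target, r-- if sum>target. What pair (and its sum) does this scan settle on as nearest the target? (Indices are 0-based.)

pair (-2, 37) with sum 35 (|Δ|=0)

l=0 r=13: -11+37=26 d=9 *, l++
l=1 r=13: -7+37=30 d=5 *, l++
l=2 r=13: -6+37=31 d=4 *, l++
l=3 r=13: -5+37=32 d=3 *, l++
l=4 r=13: -4+37=33 d=2 *, l++
l=5 r=13: -2+37=35 d=0 *, stop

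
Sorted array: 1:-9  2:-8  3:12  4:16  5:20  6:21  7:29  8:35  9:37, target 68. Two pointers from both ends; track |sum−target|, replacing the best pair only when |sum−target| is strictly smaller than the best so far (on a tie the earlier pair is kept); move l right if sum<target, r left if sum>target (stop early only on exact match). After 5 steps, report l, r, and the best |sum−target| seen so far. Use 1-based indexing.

l=1 r=9: -9+37=28 d=40 *, l++
l=2 r=9: -8+37=29 d=39 *, l++
l=3 r=9: 12+37=49 d=19 *, l++
l=4 r=9: 16+37=53 d=15 *, l++
l=5 r=9: 20+37=57 d=11 *, l++

l=6, r=9, best |Δ|=11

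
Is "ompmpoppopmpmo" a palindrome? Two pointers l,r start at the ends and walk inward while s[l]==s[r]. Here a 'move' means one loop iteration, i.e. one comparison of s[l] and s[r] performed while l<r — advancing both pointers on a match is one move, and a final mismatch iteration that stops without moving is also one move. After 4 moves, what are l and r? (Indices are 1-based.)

l=5, r=10

[1,14] 'o'=='o' → l++,r--
[2,13] 'm'=='m' → l++,r--
[3,12] 'p'=='p' → l++,r--
[4,11] 'm'=='m' → l++,r--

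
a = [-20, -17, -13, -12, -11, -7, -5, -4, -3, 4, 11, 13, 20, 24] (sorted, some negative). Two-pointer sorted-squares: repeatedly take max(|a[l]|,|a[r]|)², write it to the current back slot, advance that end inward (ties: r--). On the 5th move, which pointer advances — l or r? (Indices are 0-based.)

r

[0,13] |-20|<=|24| out[13]=576 → r--
[0,12] |-20|<=|20| out[12]=400 → r--
[0,11] |-20|>|13| out[11]=400 → l++
[1,11] |-17|>|13| out[10]=289 → l++
[2,11] |-13|<=|13| out[9]=169 → r--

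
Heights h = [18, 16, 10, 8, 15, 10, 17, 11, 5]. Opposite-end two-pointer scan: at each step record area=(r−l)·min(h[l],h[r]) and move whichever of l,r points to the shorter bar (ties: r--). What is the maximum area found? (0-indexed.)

max area = 102

[0,8] min(18,5)*8=40 best=40 * → r--
[0,7] min(18,11)*7=77 best=77 * → r--
[0,6] min(18,17)*6=102 best=102 * → r--
[0,5] min(18,10)*5=50 best=102 → r--
[0,4] min(18,15)*4=60 best=102 → r--
[0,3] min(18,8)*3=24 best=102 → r--
[0,2] min(18,10)*2=20 best=102 → r--
[0,1] min(18,16)*1=16 best=102 → r--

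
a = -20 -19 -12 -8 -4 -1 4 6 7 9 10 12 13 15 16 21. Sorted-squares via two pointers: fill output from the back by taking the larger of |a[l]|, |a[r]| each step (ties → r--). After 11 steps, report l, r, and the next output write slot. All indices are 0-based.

l=4, r=8, next write slot=4

[0,15] |-20|<=|21| out[15]=441 → r--
[0,14] |-20|>|16| out[14]=400 → l++
[1,14] |-19|>|16| out[13]=361 → l++
[2,14] |-12|<=|16| out[12]=256 → r--
[2,13] |-12|<=|15| out[11]=225 → r--
[2,12] |-12|<=|13| out[10]=169 → r--
[2,11] |-12|<=|12| out[9]=144 → r--
[2,10] |-12|>|10| out[8]=144 → l++
[3,10] |-8|<=|10| out[7]=100 → r--
[3,9] |-8|<=|9| out[6]=81 → r--
[3,8] |-8|>|7| out[5]=64 → l++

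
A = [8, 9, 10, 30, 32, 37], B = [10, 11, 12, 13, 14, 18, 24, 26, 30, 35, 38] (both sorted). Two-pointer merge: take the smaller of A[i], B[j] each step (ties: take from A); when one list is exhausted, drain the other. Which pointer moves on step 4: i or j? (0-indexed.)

i=0 j=0: A[i]=8<=B[j]=10 take 8, i++
i=1 j=0: A[i]=9<=B[j]=10 take 9, i++
i=2 j=0: A[i]=10<=B[j]=10 take 10, i++
i=3 j=0: A[i]=30>B[j]=10 take 10, j++

j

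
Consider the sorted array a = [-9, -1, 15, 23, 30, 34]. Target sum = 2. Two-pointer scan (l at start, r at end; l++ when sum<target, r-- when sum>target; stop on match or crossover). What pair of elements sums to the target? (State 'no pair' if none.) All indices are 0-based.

no pair

[0,5] -9+34=25 >2 → r--
[0,4] -9+30=21 >2 → r--
[0,3] -9+23=14 >2 → r--
[0,2] -9+15=6 >2 → r--
[0,1] -9+-1=-10 <2 → l++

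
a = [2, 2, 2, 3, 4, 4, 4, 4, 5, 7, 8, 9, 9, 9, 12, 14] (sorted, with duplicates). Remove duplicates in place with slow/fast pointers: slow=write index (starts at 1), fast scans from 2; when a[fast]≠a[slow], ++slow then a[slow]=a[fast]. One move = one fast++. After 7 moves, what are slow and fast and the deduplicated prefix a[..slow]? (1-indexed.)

slow=1 fast=2: a[fast]=2=a[slow] dup, fast++
slow=1 fast=3: a[fast]=2=a[slow] dup, fast++
slow=1 fast=4: a[fast]=3≠a[slow]=2 write a[2]=3, slow++,fast++
slow=2 fast=5: a[fast]=4≠a[slow]=3 write a[3]=4, slow++,fast++
slow=3 fast=6: a[fast]=4=a[slow] dup, fast++
slow=3 fast=7: a[fast]=4=a[slow] dup, fast++
slow=3 fast=8: a[fast]=4=a[slow] dup, fast++

slow=3, fast=9, prefix=[2, 3, 4]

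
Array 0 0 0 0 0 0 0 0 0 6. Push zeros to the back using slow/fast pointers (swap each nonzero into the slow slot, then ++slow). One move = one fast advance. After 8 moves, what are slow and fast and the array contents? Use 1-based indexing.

(s=1,f=1) a[fast]=0 → fast++
(s=1,f=2) a[fast]=0 → fast++
(s=1,f=3) a[fast]=0 → fast++
(s=1,f=4) a[fast]=0 → fast++
(s=1,f=5) a[fast]=0 → fast++
(s=1,f=6) a[fast]=0 → fast++
(s=1,f=7) a[fast]=0 → fast++
(s=1,f=8) a[fast]=0 → fast++

slow=1, fast=9, a=[0, 0, 0, 0, 0, 0, 0, 0, 0, 6]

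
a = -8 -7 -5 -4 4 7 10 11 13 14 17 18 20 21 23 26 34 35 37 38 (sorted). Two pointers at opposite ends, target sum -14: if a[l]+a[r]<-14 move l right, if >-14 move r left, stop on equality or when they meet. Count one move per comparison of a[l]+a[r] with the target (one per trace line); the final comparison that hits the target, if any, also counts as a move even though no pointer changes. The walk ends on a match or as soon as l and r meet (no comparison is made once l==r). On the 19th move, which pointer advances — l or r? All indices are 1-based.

[1,20] -8+38=30 >-14 → r--
[1,19] -8+37=29 >-14 → r--
[1,18] -8+35=27 >-14 → r--
[1,17] -8+34=26 >-14 → r--
[1,16] -8+26=18 >-14 → r--
[1,15] -8+23=15 >-14 → r--
[1,14] -8+21=13 >-14 → r--
[1,13] -8+20=12 >-14 → r--
[1,12] -8+18=10 >-14 → r--
[1,11] -8+17=9 >-14 → r--
[1,10] -8+14=6 >-14 → r--
[1,9] -8+13=5 >-14 → r--
[1,8] -8+11=3 >-14 → r--
[1,7] -8+10=2 >-14 → r--
[1,6] -8+7=-1 >-14 → r--
[1,5] -8+4=-4 >-14 → r--
[1,4] -8+-4=-12 >-14 → r--
[1,3] -8+-5=-13 >-14 → r--
[1,2] -8+-7=-15 <-14 → l++

l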